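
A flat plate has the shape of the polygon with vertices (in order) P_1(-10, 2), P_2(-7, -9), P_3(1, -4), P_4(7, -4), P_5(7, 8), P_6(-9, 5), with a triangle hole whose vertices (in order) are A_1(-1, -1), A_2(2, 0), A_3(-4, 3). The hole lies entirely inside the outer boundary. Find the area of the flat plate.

Outer boundary:
Σ = (104) + (37) + (24) + (84) + (107) + (32) = 388
Area = |Σ|/2 = 194.
Hole:
Apply Gauss's area formula: 2A = Σ (x_i·y_{i+1} − x_{i+1}·y_i), indices taken mod 3.
Cross-terms: 2, 6, 7  ⇒  Σ = 15
Area = |Σ|/2 = 7.5.
Net area = 194 − 7.5 = 186.5.

186.5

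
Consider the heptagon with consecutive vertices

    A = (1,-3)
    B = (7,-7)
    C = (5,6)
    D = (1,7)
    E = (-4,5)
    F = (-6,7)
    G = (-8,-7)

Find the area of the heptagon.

Apply the shoelace (surveyor's) formula: 2A = Σ (x_i·y_{i+1} − x_{i+1}·y_i), indices taken mod 7.
Σ = (14) + (77) + (29) + (33) + (2) + (98) + (31) = 284
Area = |Σ|/2 = 142.

142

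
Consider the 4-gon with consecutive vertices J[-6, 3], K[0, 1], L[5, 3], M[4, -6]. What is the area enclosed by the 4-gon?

Apply Gauss's area formula: 2A = Σ (x_i·y_{i+1} − x_{i+1}·y_i), indices taken mod 4.
Σ = (-6) + (-5) + (-42) + (-24) = -77
Area = |Σ|/2 = 38.5.

38.5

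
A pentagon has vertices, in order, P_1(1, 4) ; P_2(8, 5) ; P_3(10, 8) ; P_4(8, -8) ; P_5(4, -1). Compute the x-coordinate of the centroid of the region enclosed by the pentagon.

Apply Gauss's area formula. First the cross-terms c_i = x_i·y_{i+1} − x_{i+1}·y_i:
  -27, 14, -144, 24, 17  ⇒  2A = -116, A = -58.
Then Σ (x_i + x_{i+1})·c_i = -2210, so x̄ = -2210 / (6·(-58)) = 1105/174.

1105/174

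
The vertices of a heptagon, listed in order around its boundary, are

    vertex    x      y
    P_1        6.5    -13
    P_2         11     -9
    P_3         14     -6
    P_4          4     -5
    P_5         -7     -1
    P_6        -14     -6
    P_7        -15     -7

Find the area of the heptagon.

168

Apply the shoelace (surveyor's) formula: 2A = Σ (x_i·y_{i+1} − x_{i+1}·y_i), indices taken mod 7.
Σ = (84.5) + (60) + (-46) + (-39) + (28) + (8) + (240.5) = 336
Area = |Σ|/2 = 168.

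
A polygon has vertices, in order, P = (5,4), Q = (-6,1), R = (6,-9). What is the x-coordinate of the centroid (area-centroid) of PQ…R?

Apply the surveyor's formula. First the cross-terms c_i = x_i·y_{i+1} − x_{i+1}·y_i:
  29, 48, 69  ⇒  2A = 146, A = 73.
Then Σ (x_i + x_{i+1})·c_i = 730, so x̄ = 730 / (6·73) = 5/3.

5/3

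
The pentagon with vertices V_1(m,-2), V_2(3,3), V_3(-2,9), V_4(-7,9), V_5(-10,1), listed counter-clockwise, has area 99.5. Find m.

6

Write out the shoelace sum; only the two edges meeting at V_1 involve m:
2·Area = [((-10)·(-2) − m·1) + (m·3 − 3·(-2))] + 161
       = 2·m + 187 = 199
⇒ m = 6.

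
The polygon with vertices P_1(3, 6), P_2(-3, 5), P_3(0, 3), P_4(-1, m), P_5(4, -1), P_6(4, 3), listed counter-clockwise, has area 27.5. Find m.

The doubled signed area Σ (x_i y_{i+1} − x_{i+1} y_i) is linear in m.
With m=0 it equals 59; the coefficient of m is -4 (from the two edges through P_4).
So -4·m + 59 = 2·27.5 = 55 ⇒ m = 1.

1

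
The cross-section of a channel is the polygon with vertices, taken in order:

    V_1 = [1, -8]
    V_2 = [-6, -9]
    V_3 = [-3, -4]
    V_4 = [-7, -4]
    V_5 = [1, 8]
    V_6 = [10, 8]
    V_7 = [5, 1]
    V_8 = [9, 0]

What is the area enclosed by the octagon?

155.5

Σ = (-57) + (-3) + (-16) + (-52) + (-72) + (-30) + (-9) + (-72) = -311
Area = |Σ|/2 = 155.5.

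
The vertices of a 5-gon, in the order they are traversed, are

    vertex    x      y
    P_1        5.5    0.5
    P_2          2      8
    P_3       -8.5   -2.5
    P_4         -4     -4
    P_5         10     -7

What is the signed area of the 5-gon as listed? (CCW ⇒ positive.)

Apply the surveyor's formula: 2A = Σ (x_i·y_{i+1} − x_{i+1}·y_i), indices taken mod 5.
Cross-terms: 43, 63, 24, 68, 43.5  ⇒  Σ = 241.5
Signed area = Σ/2 = 120.75 (positive ⇒ counter-clockwise traversal).

120.75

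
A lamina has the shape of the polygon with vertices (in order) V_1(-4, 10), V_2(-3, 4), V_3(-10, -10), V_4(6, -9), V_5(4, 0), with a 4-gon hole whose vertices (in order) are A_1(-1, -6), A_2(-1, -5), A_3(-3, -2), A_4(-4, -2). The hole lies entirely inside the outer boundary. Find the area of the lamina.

Outer boundary:
Apply the shoelace (surveyor's) formula: 2A = Σ (x_i·y_{i+1} − x_{i+1}·y_i), indices taken mod 5.
Σ = (14) + (70) + (150) + (36) + (40) = 310
Area = |Σ|/2 = 155.
Hole:
Apply the shoelace (surveyor's) formula: 2A = Σ (x_i·y_{i+1} − x_{i+1}·y_i), indices taken mod 4.
Σ = (-1) + (-13) + (-2) + (22) = 6
Area = |Σ|/2 = 3.
Net area = 155 − 3 = 152.

152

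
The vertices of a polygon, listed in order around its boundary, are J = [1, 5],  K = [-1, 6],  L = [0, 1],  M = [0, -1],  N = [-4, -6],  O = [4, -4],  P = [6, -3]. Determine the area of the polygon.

Σ = (11) + (-1) + (0) + (-4) + (40) + (12) + (33) = 91
Area = |Σ|/2 = 45.5.

45.5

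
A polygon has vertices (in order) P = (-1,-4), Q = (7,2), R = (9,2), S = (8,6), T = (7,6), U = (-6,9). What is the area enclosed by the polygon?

99

Σ = (26) + (-4) + (38) + (6) + (99) + (33) = 198
Area = |Σ|/2 = 99.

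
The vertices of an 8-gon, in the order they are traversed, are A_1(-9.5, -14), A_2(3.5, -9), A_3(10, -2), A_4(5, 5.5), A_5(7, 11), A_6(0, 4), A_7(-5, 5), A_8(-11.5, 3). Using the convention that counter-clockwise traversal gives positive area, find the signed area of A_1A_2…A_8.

Apply the surveyor's formula: 2A = Σ (x_i·y_{i+1} − x_{i+1}·y_i), indices taken mod 8.
Σ = (134.5) + (83) + (65) + (16.5) + (28) + (20) + (42.5) + (189.5) = 579
Signed area = Σ/2 = 289.5 (positive ⇒ counter-clockwise traversal).

289.5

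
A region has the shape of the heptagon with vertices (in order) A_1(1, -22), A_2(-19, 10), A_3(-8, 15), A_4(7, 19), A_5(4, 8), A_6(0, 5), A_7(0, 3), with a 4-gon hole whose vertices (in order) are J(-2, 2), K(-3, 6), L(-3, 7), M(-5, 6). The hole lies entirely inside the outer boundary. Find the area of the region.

Outer boundary:
Apply the shoelace (surveyor's) formula: 2A = Σ (x_i·y_{i+1} − x_{i+1}·y_i), indices taken mod 7.
Cross-terms: -408, -205, -257, -20, 20, 0, -3  ⇒  Σ = -873
Area = |Σ|/2 = 436.5.
Hole:
Apply the surveyor's formula: 2A = Σ (x_i·y_{i+1} − x_{i+1}·y_i), indices taken mod 4.
J→K: (-2)(6) − (-3)(2) = -6
K→L: (-3)(7) − (-3)(6) = -3
L→M: (-3)(6) − (-5)(7) = 17
M→J: (-5)(2) − (-2)(6) = 2
Σ = 10
Area = |Σ|/2 = 5.
Net area = 436.5 − 5 = 431.5.

431.5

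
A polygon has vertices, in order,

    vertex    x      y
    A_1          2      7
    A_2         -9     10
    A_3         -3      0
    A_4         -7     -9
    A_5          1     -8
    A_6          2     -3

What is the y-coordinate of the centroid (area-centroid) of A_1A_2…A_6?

Apply the shoelace formula. First the cross-terms c_i = x_i·y_{i+1} − x_{i+1}·y_i:
  83, 30, 27, 65, 13, 20  ⇒  2A = 238, A = 119.
Then Σ (y_i + y_{i+1})·c_i = 300, so ȳ = 300 / (6·119) = 50/119.

50/119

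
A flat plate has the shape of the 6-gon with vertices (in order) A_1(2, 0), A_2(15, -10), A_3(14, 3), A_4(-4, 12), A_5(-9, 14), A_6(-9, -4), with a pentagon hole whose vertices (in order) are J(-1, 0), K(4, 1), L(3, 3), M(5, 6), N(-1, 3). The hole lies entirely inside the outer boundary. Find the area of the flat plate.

266

Outer boundary:
Apply the shoelace formula: 2A = Σ (x_i·y_{i+1} − x_{i+1}·y_i), indices taken mod 6.
Σ = (-20) + (185) + (180) + (52) + (162) + (8) = 567
Area = |Σ|/2 = 283.5.
Hole:
Apply Gauss's area formula: 2A = Σ (x_i·y_{i+1} − x_{i+1}·y_i), indices taken mod 5.
Σ = (-1) + (9) + (3) + (21) + (3) = 35
Area = |Σ|/2 = 17.5.
Net area = 283.5 − 17.5 = 266.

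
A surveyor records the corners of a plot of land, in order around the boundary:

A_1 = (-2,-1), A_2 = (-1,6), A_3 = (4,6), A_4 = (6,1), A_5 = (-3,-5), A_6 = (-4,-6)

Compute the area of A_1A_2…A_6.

Cross-terms: -13, -30, -32, -27, -2, -8  ⇒  Σ = -112
Area = |Σ|/2 = 56.

56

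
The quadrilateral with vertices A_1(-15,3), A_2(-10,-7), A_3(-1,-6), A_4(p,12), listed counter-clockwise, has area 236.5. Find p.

13

The doubled signed area Σ (x_i y_{i+1} − x_{i+1} y_i) is linear in p.
With p=0 it equals 356; the coefficient of p is 9 (from the two edges through A_4).
So 9·p + 356 = 2·236.5 = 473 ⇒ p = 13.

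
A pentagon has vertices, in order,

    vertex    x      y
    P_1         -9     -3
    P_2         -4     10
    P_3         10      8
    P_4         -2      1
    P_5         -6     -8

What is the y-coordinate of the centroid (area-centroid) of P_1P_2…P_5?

Apply Gauss's area formula. First the cross-terms c_i = x_i·y_{i+1} − x_{i+1}·y_i:
  -102, -132, 26, 22, -54  ⇒  2A = -240, A = -120.
Then Σ (y_i + y_{i+1})·c_i = -2416, so ȳ = -2416 / (6·(-120)) = 151/45.

151/45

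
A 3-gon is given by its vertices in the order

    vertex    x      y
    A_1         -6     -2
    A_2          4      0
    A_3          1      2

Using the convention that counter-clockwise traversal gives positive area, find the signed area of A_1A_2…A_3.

Apply Gauss's area formula: 2A = Σ (x_i·y_{i+1} − x_{i+1}·y_i), indices taken mod 3.
Σ = (8) + (8) + (10) = 26
Signed area = Σ/2 = 13 (positive ⇒ counter-clockwise traversal).

13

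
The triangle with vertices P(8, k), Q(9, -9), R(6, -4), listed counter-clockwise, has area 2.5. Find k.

The doubled signed area Σ (x_i y_{i+1} − x_{i+1} y_i) is linear in k.
With k=0 it equals -22; the coefficient of k is -3 (from the two edges through P).
So -3·k + -22 = 2·2.5 = 5 ⇒ k = -9.

-9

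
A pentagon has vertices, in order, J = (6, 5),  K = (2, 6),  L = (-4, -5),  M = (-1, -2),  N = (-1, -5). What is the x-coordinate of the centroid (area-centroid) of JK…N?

4/3

Apply Gauss's area formula. First the cross-terms c_i = x_i·y_{i+1} − x_{i+1}·y_i:
  26, 14, 3, 3, 25  ⇒  2A = 71, A = 35.5.
Then Σ (x_i + x_{i+1})·c_i = 284, so x̄ = 284 / (6·35.5) = 4/3.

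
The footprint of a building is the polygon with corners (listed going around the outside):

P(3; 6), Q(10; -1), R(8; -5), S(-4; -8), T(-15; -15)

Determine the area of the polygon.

147

Apply the shoelace formula: 2A = Σ (x_i·y_{i+1} − x_{i+1}·y_i), indices taken mod 5.
Cross-terms: -63, -42, -84, -60, -45  ⇒  Σ = -294
Area = |Σ|/2 = 147.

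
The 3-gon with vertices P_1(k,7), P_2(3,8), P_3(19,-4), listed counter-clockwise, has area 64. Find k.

The doubled signed area Σ (x_i y_{i+1} − x_{i+1} y_i) is linear in k.
With k=0 it equals -52; the coefficient of k is 12 (from the two edges through P_1).
So 12·k + -52 = 2·64 = 128 ⇒ k = 15.

15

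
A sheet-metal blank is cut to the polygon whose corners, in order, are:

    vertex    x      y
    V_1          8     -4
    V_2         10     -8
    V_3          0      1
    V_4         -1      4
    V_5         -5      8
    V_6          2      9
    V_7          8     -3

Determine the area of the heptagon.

74

Apply the surveyor's formula: 2A = Σ (x_i·y_{i+1} − x_{i+1}·y_i), indices taken mod 7.
Cross-terms: -24, 10, 1, 12, -61, -78, -8  ⇒  Σ = -148
Area = |Σ|/2 = 74.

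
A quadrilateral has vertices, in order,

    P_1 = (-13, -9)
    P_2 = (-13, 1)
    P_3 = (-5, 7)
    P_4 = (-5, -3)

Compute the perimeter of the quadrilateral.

40

|P_1P_2| = √((0)² + (10)²) = √100 = 10
|P_2P_3| = √((8)² + (6)²) = √100 = 10
|P_3P_4| = √((0)² + (-10)²) = √100 = 10
|P_4P_1| = √((-8)² + (-6)²) = √100 = 10
Perimeter = 10 + 10 + 10 + 10 = 40.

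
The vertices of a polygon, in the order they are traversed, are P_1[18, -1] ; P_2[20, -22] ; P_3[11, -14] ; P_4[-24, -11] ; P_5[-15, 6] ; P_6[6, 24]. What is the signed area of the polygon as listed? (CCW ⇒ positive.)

-1007

Cross-terms: -376, -38, -457, -309, -396, -438  ⇒  Σ = -2014
Signed area = Σ/2 = -1007 (negative ⇒ clockwise traversal).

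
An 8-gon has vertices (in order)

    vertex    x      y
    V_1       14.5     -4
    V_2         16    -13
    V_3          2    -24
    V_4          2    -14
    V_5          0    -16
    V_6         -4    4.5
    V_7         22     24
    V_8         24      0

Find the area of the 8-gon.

V_1→V_2: (14.5)(-13) − (16)(-4) = -124.5
V_2→V_3: (16)(-24) − (2)(-13) = -358
V_3→V_4: (2)(-14) − (2)(-24) = 20
V_4→V_5: (2)(-16) − (0)(-14) = -32
V_5→V_6: (0)(4.5) − (-4)(-16) = -64
V_6→V_7: (-4)(24) − (22)(4.5) = -195
V_7→V_8: (22)(0) − (24)(24) = -576
V_8→V_1: (24)(-4) − (14.5)(0) = -96
Σ = -1425.5
Area = |Σ|/2 = 712.75.

712.75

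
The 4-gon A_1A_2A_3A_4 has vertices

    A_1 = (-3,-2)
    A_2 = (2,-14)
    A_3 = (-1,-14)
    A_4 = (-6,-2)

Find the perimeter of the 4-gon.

|A_1A_2| = √((5)² + (-12)²) = √169 = 13
|A_2A_3| = √((-3)² + (0)²) = √9 = 3
|A_3A_4| = √((-5)² + (12)²) = √169 = 13
|A_4A_1| = √((3)² + (0)²) = √9 = 3
Perimeter = 13 + 3 + 13 + 3 = 32.

32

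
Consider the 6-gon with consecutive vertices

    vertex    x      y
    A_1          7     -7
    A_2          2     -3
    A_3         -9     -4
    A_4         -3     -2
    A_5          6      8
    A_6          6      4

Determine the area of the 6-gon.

Apply the shoelace formula: 2A = Σ (x_i·y_{i+1} − x_{i+1}·y_i), indices taken mod 6.
Σ = (-7) + (-35) + (6) + (-12) + (-24) + (-70) = -142
Area = |Σ|/2 = 71.

71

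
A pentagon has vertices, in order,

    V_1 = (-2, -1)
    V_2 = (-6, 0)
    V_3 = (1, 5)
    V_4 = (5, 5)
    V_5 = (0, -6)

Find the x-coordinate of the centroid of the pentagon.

Apply the shoelace (surveyor's) formula. First the cross-terms c_i = x_i·y_{i+1} − x_{i+1}·y_i:
  -6, -30, -20, -30, -12  ⇒  2A = -98, A = -49.
Then Σ (x_i + x_{i+1})·c_i = -48, so x̄ = -48 / (6·(-49)) = 8/49.

8/49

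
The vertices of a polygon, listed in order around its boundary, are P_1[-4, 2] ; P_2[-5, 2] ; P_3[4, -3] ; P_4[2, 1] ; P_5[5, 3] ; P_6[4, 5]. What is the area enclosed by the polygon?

Apply the surveyor's formula: 2A = Σ (x_i·y_{i+1} − x_{i+1}·y_i), indices taken mod 6.
Σ = (2) + (7) + (10) + (1) + (13) + (28) = 61
Area = |Σ|/2 = 30.5.

30.5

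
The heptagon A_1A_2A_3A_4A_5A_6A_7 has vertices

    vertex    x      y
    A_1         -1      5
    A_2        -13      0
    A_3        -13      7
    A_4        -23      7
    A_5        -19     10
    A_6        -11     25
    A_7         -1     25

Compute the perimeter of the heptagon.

|A_1A_2| = √((-12)² + (-5)²) = √169 = 13
|A_2A_3| = √((0)² + (7)²) = √49 = 7
|A_3A_4| = √((-10)² + (0)²) = √100 = 10
|A_4A_5| = √((4)² + (3)²) = √25 = 5
|A_5A_6| = √((8)² + (15)²) = √289 = 17
|A_6A_7| = √((10)² + (0)²) = √100 = 10
|A_7A_1| = √((0)² + (-20)²) = √400 = 20
Perimeter = 13 + 7 + 10 + 5 + 17 + 10 + 20 = 82.

82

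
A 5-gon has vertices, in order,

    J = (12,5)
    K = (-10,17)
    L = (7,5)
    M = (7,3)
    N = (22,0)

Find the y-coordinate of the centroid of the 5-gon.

Apply the shoelace formula. First the cross-terms c_i = x_i·y_{i+1} − x_{i+1}·y_i:
  254, -169, -14, -66, 110  ⇒  2A = 115, A = 57.5.
Then Σ (y_i + y_{i+1})·c_i = 2110, so ȳ = 2110 / (6·57.5) = 422/69.

422/69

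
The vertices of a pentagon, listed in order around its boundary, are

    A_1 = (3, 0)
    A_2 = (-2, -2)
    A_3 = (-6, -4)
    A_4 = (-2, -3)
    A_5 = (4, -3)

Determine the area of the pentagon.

Apply the surveyor's formula: 2A = Σ (x_i·y_{i+1} − x_{i+1}·y_i), indices taken mod 5.
A_1→A_2: (3)(-2) − (-2)(0) = -6
A_2→A_3: (-2)(-4) − (-6)(-2) = -4
A_3→A_4: (-6)(-3) − (-2)(-4) = 10
A_4→A_5: (-2)(-3) − (4)(-3) = 18
A_5→A_1: (4)(0) − (3)(-3) = 9
Σ = 27
Area = |Σ|/2 = 13.5.

13.5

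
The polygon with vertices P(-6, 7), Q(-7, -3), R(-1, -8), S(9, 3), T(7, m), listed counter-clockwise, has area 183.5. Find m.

10

The doubled signed area Σ (x_i y_{i+1} − x_{i+1} y_i) is linear in m.
With m=0 it equals 217; the coefficient of m is 15 (from the two edges through T).
So 15·m + 217 = 2·183.5 = 367 ⇒ m = 10.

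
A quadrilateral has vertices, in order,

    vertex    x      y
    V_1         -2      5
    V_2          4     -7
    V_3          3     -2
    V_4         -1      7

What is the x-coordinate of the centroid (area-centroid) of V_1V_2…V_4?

6/7

Apply Gauss's area formula. First the cross-terms c_i = x_i·y_{i+1} − x_{i+1}·y_i:
  -6, 13, 19, 9  ⇒  2A = 35, A = 17.5.
Then Σ (x_i + x_{i+1})·c_i = 90, so x̄ = 90 / (6·17.5) = 6/7.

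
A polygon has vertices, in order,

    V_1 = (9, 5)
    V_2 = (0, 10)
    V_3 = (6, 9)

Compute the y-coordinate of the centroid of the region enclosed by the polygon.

8

Apply the surveyor's formula. First the cross-terms c_i = x_i·y_{i+1} − x_{i+1}·y_i:
  90, -60, -51  ⇒  2A = -21, A = -10.5.
Then Σ (y_i + y_{i+1})·c_i = -504, so ȳ = -504 / (6·(-10.5)) = 8.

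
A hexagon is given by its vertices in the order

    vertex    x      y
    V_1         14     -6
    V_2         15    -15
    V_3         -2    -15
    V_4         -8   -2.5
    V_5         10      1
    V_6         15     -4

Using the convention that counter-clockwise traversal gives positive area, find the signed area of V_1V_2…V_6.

-281

Σ = (-120) + (-255) + (-115) + (17) + (-55) + (-34) = -562
Signed area = Σ/2 = -281 (negative ⇒ clockwise traversal).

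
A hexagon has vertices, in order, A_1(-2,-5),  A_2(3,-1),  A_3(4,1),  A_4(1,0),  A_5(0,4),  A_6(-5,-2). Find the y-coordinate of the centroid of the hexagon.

-97/102

Apply the shoelace (surveyor's) formula. First the cross-terms c_i = x_i·y_{i+1} − x_{i+1}·y_i:
  17, 7, -1, 4, 20, 21  ⇒  2A = 68, A = 34.
Then Σ (y_i + y_{i+1})·c_i = -194, so ȳ = -194 / (6·34) = -97/102.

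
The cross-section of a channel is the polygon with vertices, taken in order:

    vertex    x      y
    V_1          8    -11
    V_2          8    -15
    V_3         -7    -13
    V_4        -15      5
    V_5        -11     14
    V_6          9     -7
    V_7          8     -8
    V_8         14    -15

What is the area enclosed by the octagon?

Apply the shoelace formula: 2A = Σ (x_i·y_{i+1} − x_{i+1}·y_i), indices taken mod 8.
Σ = (-32) + (-209) + (-230) + (-155) + (-49) + (-16) + (-8) + (-34) = -733
Area = |Σ|/2 = 366.5.

366.5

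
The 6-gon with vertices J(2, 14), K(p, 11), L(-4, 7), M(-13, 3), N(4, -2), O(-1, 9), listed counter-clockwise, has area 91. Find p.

-3

Write out the shoelace sum; only the two edges meeting at K involve p:
2·Area = [(2·11 − p·14) + (p·7 − (-4)·11)] + 95
       = -7·p + 161 = 182
⇒ p = -3.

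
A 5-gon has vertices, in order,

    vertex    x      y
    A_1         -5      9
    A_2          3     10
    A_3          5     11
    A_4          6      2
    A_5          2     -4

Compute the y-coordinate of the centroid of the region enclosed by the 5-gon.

139/30

Apply the shoelace formula. First the cross-terms c_i = x_i·y_{i+1} − x_{i+1}·y_i:
  -77, -17, -56, -28, -2  ⇒  2A = -180, A = -90.
Then Σ (y_i + y_{i+1})·c_i = -2502, so ȳ = -2502 / (6·(-90)) = 139/30.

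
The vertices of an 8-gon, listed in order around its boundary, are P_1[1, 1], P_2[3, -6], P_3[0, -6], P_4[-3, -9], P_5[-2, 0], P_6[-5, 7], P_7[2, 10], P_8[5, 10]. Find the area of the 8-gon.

88

Apply the surveyor's formula: 2A = Σ (x_i·y_{i+1} − x_{i+1}·y_i), indices taken mod 8.
Cross-terms: -9, -18, -18, -18, -14, -64, -30, -5  ⇒  Σ = -176
Area = |Σ|/2 = 88.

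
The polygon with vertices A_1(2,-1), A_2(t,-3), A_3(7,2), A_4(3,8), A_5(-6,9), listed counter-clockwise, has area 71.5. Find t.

The doubled signed area Σ (x_i y_{i+1} − x_{i+1} y_i) is linear in t.
With t=0 it equals 128; the coefficient of t is 3 (from the two edges through A_2).
So 3·t + 128 = 2·71.5 = 143 ⇒ t = 5.

5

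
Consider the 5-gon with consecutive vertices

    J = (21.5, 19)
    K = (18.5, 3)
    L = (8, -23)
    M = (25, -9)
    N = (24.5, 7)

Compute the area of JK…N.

238.5

Σ = (-287) + (-449.5) + (503) + (395.5) + (315) = 477
Area = |Σ|/2 = 238.5.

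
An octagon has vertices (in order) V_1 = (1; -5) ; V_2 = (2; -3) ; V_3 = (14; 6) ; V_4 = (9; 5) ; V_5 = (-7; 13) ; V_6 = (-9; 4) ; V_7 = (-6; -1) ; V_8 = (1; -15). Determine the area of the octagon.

Apply the shoelace (surveyor's) formula: 2A = Σ (x_i·y_{i+1} − x_{i+1}·y_i), indices taken mod 8.
Σ = (7) + (54) + (16) + (152) + (89) + (33) + (91) + (10) = 452
Area = |Σ|/2 = 226.

226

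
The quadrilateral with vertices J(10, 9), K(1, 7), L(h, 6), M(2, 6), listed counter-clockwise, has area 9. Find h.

Write out the shoelace sum; only the two edges meeting at L involve h:
2·Area = [(1·6 − h·7) + (h·6 − 2·6)] + 19
       = -1·h + 13 = 18
⇒ h = -5.

-5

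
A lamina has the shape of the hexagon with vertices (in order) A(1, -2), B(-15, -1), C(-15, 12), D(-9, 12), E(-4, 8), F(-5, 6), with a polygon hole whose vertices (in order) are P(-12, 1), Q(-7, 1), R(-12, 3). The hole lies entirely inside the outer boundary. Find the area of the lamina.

146

Outer boundary:
Apply Gauss's area formula: 2A = Σ (x_i·y_{i+1} − x_{i+1}·y_i), indices taken mod 6.
Cross-terms: -31, -195, -72, -24, 16, 4  ⇒  Σ = -302
Area = |Σ|/2 = 151.
Hole:
Apply the shoelace formula: 2A = Σ (x_i·y_{i+1} − x_{i+1}·y_i), indices taken mod 3.
Cross-terms: -5, -9, 24  ⇒  Σ = 10
Area = |Σ|/2 = 5.
Net area = 151 − 5 = 146.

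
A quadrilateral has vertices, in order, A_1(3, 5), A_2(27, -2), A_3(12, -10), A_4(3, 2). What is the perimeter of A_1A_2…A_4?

|A_1A_2| = √((24)² + (-7)²) = √625 = 25
|A_2A_3| = √((-15)² + (-8)²) = √289 = 17
|A_3A_4| = √((-9)² + (12)²) = √225 = 15
|A_4A_1| = √((0)² + (3)²) = √9 = 3
Perimeter = 25 + 17 + 15 + 3 = 60.

60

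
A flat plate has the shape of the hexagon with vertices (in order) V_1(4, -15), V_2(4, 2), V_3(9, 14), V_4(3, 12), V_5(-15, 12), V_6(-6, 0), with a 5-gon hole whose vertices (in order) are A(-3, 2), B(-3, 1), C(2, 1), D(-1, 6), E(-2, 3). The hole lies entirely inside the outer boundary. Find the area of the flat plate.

262.5

Outer boundary:
Σ = (68) + (38) + (66) + (216) + (72) + (90) = 550
Area = |Σ|/2 = 275.
Hole:
Apply the shoelace formula: 2A = Σ (x_i·y_{i+1} − x_{i+1}·y_i), indices taken mod 5.
Σ = (3) + (-5) + (13) + (9) + (5) = 25
Area = |Σ|/2 = 12.5.
Net area = 275 − 12.5 = 262.5.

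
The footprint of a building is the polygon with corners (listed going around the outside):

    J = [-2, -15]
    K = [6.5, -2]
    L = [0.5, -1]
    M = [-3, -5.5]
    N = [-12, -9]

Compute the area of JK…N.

106.625

Cross-terms: 101.5, -5.5, -5.75, -39, 162  ⇒  Σ = 213.25
Area = |Σ|/2 = 106.625.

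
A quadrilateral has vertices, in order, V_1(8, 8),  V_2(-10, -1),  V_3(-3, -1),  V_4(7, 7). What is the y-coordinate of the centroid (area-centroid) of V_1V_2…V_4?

Apply the surveyor's formula. First the cross-terms c_i = x_i·y_{i+1} − x_{i+1}·y_i:
  72, 7, -14, 0  ⇒  2A = 65, A = 32.5.
Then Σ (y_i + y_{i+1})·c_i = 406, so ȳ = 406 / (6·32.5) = 406/195.

406/195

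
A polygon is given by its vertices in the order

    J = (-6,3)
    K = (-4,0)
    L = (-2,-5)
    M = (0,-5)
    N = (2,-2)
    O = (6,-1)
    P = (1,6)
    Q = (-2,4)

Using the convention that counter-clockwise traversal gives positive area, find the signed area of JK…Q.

Apply the surveyor's formula: 2A = Σ (x_i·y_{i+1} − x_{i+1}·y_i), indices taken mod 8.
Cross-terms: 12, 20, 10, 10, 10, 37, 16, 18  ⇒  Σ = 133
Signed area = Σ/2 = 66.5 (positive ⇒ counter-clockwise traversal).

66.5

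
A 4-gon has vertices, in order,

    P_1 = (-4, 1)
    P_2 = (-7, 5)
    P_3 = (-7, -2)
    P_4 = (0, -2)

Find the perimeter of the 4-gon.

24

|P_1P_2| = √((-3)² + (4)²) = √25 = 5
|P_2P_3| = √((0)² + (-7)²) = √49 = 7
|P_3P_4| = √((7)² + (0)²) = √49 = 7
|P_4P_1| = √((-4)² + (3)²) = √25 = 5
Perimeter = 5 + 7 + 7 + 5 = 24.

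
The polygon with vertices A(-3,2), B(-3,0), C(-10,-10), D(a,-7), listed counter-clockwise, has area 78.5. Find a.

6

Write out the shoelace sum; only the two edges meeting at D involve a:
2·Area = [((-10)·(-7) − a·(-10)) + (a·2 − (-3)·(-7))] + 36
       = 12·a + 85 = 157
⇒ a = 6.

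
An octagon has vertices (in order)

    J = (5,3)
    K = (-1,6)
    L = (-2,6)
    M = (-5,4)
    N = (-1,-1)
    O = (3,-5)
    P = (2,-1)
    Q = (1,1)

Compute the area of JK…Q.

Apply the shoelace (surveyor's) formula: 2A = Σ (x_i·y_{i+1} − x_{i+1}·y_i), indices taken mod 8.
Cross-terms: 33, 6, 22, 9, 8, 7, 3, -2  ⇒  Σ = 86
Area = |Σ|/2 = 43.

43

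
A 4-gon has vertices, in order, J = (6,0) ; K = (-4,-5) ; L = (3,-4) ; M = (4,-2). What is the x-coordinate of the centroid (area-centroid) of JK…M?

Apply the shoelace (surveyor's) formula. First the cross-terms c_i = x_i·y_{i+1} − x_{i+1}·y_i:
  -30, 31, 10, 12  ⇒  2A = 23, A = 11.5.
Then Σ (x_i + x_{i+1})·c_i = 99, so x̄ = 99 / (6·11.5) = 33/23.

33/23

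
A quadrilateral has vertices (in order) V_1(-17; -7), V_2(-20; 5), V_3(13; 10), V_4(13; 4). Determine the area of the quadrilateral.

Σ = (-225) + (-265) + (-78) + (-23) = -591
Area = |Σ|/2 = 295.5.

295.5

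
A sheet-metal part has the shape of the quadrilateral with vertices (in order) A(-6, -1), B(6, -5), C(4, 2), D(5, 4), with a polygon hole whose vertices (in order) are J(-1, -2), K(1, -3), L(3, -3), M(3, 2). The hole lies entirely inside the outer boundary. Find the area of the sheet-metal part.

Outer boundary:
Apply the surveyor's formula: 2A = Σ (x_i·y_{i+1} − x_{i+1}·y_i), indices taken mod 4.
Σ = (36) + (32) + (6) + (19) = 93
Area = |Σ|/2 = 46.5.
Hole:
Cross-terms: 5, 6, 15, -4  ⇒  Σ = 22
Area = |Σ|/2 = 11.
Net area = 46.5 − 11 = 35.5.

35.5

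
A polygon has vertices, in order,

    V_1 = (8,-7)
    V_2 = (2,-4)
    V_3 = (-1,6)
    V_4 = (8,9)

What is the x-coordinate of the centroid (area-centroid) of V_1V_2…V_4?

291/65

Apply the shoelace (surveyor's) formula. First the cross-terms c_i = x_i·y_{i+1} − x_{i+1}·y_i:
  -18, 8, -57, -128  ⇒  2A = -195, A = -97.5.
Then Σ (x_i + x_{i+1})·c_i = -2619, so x̄ = -2619 / (6·(-97.5)) = 291/65.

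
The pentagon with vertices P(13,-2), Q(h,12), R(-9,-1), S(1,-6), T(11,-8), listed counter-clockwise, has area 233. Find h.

7

The doubled signed area Σ (x_i y_{i+1} − x_{i+1} y_i) is linear in h.
With h=0 it equals 459; the coefficient of h is 1 (from the two edges through Q).
So 1·h + 459 = 2·233 = 466 ⇒ h = 7.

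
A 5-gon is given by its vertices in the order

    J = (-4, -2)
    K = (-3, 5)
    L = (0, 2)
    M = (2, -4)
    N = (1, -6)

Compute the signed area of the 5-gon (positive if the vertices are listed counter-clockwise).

-35

Σ = (-26) + (-6) + (-4) + (-8) + (-26) = -70
Signed area = Σ/2 = -35 (negative ⇒ clockwise traversal).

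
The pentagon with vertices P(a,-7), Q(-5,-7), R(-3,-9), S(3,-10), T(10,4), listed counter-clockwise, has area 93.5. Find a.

-9

Write out the shoelace sum; only the two edges meeting at P involve a:
2·Area = [(10·(-7) − a·4) + (a·(-7) − (-5)·(-7))] + 193
       = -11·a + 88 = 187
⇒ a = -9.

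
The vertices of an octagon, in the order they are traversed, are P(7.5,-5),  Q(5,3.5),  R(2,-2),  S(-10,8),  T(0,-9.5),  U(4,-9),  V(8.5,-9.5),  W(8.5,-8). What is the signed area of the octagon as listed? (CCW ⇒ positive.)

Apply the shoelace (surveyor's) formula: 2A = Σ (x_i·y_{i+1} − x_{i+1}·y_i), indices taken mod 8.
Cross-terms: 51.25, -17, -4, 95, 38, 38.5, 12.75, 17.5  ⇒  Σ = 232
Signed area = Σ/2 = 116 (positive ⇒ counter-clockwise traversal).

116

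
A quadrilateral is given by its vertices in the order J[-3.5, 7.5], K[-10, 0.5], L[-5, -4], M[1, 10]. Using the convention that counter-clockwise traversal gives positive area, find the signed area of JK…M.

Apply the shoelace formula: 2A = Σ (x_i·y_{i+1} − x_{i+1}·y_i), indices taken mod 4.
Σ = (73.25) + (42.5) + (-46) + (42.5) = 112.25
Signed area = Σ/2 = 56.125 (positive ⇒ counter-clockwise traversal).

56.125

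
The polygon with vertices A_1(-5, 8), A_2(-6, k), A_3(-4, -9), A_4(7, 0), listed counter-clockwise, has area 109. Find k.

3

Write out the shoelace sum; only the two edges meeting at A_2 involve k:
2·Area = [((-5)·k − (-6)·8) + ((-6)·(-9) − (-4)·k)] + 119
       = -1·k + 221 = 218
⇒ k = 3.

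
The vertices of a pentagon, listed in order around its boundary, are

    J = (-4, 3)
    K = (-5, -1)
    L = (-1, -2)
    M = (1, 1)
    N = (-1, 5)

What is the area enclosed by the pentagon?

J→K: (-4)(-1) − (-5)(3) = 19
K→L: (-5)(-2) − (-1)(-1) = 9
L→M: (-1)(1) − (1)(-2) = 1
M→N: (1)(5) − (-1)(1) = 6
N→J: (-1)(3) − (-4)(5) = 17
Σ = 52
Area = |Σ|/2 = 26.

26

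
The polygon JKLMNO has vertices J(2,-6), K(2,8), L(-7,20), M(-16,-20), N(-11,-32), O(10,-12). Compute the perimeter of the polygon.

122

|JK| = √((0)² + (14)²) = √196 = 14
|KL| = √((-9)² + (12)²) = √225 = 15
|LM| = √((-9)² + (-40)²) = √1681 = 41
|MN| = √((5)² + (-12)²) = √169 = 13
|NO| = √((21)² + (20)²) = √841 = 29
|OJ| = √((-8)² + (6)²) = √100 = 10
Perimeter = 14 + 15 + 41 + 13 + 29 + 10 = 122.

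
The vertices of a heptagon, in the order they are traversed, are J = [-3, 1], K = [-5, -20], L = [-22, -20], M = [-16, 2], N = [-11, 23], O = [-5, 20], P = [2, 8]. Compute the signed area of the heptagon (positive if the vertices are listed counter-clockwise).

Σ = (65) + (-340) + (-364) + (-346) + (-105) + (-80) + (26) = -1144
Signed area = Σ/2 = -572 (negative ⇒ clockwise traversal).

-572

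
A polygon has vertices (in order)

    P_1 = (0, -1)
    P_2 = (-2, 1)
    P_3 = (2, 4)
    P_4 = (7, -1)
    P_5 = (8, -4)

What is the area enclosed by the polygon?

Apply the shoelace formula: 2A = Σ (x_i·y_{i+1} − x_{i+1}·y_i), indices taken mod 5.
Σ = (-2) + (-10) + (-30) + (-20) + (-8) = -70
Area = |Σ|/2 = 35.

35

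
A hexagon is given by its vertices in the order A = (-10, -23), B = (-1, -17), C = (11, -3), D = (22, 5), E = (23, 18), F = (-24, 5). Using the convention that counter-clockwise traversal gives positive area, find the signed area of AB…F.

944

Apply the surveyor's formula: 2A = Σ (x_i·y_{i+1} − x_{i+1}·y_i), indices taken mod 6.
A→B: (-10)(-17) − (-1)(-23) = 147
B→C: (-1)(-3) − (11)(-17) = 190
C→D: (11)(5) − (22)(-3) = 121
D→E: (22)(18) − (23)(5) = 281
E→F: (23)(5) − (-24)(18) = 547
F→A: (-24)(-23) − (-10)(5) = 602
Σ = 1888
Signed area = Σ/2 = 944 (positive ⇒ counter-clockwise traversal).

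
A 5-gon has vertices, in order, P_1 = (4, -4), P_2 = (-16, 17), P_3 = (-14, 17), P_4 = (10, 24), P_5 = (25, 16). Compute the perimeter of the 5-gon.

102

|P_1P_2| = √((-20)² + (21)²) = √841 = 29
|P_2P_3| = √((2)² + (0)²) = √4 = 2
|P_3P_4| = √((24)² + (7)²) = √625 = 25
|P_4P_5| = √((15)² + (-8)²) = √289 = 17
|P_5P_1| = √((-21)² + (-20)²) = √841 = 29
Perimeter = 29 + 2 + 25 + 17 + 29 = 102.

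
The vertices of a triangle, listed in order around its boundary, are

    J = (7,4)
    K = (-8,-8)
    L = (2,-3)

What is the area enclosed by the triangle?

22.5

Apply the shoelace (surveyor's) formula: 2A = Σ (x_i·y_{i+1} − x_{i+1}·y_i), indices taken mod 3.
J→K: (7)(-8) − (-8)(4) = -24
K→L: (-8)(-3) − (2)(-8) = 40
L→J: (2)(4) − (7)(-3) = 29
Σ = 45
Area = |Σ|/2 = 22.5.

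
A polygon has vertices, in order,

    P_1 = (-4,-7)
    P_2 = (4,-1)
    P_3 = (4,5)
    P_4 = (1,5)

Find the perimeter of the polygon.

32

|P_1P_2| = √((8)² + (6)²) = √100 = 10
|P_2P_3| = √((0)² + (6)²) = √36 = 6
|P_3P_4| = √((-3)² + (0)²) = √9 = 3
|P_4P_1| = √((-5)² + (-12)²) = √169 = 13
Perimeter = 10 + 6 + 3 + 13 = 32.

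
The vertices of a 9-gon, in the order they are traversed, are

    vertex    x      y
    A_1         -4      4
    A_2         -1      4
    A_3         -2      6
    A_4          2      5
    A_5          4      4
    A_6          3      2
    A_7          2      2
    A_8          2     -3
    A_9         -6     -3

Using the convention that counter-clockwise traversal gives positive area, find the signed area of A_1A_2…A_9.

-58

Apply the shoelace (surveyor's) formula: 2A = Σ (x_i·y_{i+1} − x_{i+1}·y_i), indices taken mod 9.
Cross-terms: -12, 2, -22, -12, -4, 2, -10, -24, -36  ⇒  Σ = -116
Signed area = Σ/2 = -58 (negative ⇒ clockwise traversal).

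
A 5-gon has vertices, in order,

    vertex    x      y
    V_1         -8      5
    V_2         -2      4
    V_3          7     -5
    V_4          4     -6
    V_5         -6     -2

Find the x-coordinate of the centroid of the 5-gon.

-155/114

Apply Gauss's area formula. First the cross-terms c_i = x_i·y_{i+1} − x_{i+1}·y_i:
  -22, -18, -22, -44, -46  ⇒  2A = -152, A = -76.
Then Σ (x_i + x_{i+1})·c_i = 620, so x̄ = 620 / (6·(-76)) = -155/114.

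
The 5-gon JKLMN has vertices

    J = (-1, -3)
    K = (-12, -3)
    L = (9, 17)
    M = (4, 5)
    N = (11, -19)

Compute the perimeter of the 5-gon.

98

|JK| = √((-11)² + (0)²) = √121 = 11
|KL| = √((21)² + (20)²) = √841 = 29
|LM| = √((-5)² + (-12)²) = √169 = 13
|MN| = √((7)² + (-24)²) = √625 = 25
|NJ| = √((-12)² + (16)²) = √400 = 20
Perimeter = 11 + 29 + 13 + 25 + 20 = 98.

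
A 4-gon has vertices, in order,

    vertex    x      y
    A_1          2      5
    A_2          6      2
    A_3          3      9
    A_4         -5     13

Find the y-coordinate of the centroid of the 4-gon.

Apply Gauss's area formula. First the cross-terms c_i = x_i·y_{i+1} − x_{i+1}·y_i:
  -26, 48, 84, -51  ⇒  2A = 55, A = 27.5.
Then Σ (y_i + y_{i+1})·c_i = 1276, so ȳ = 1276 / (6·27.5) = 116/15.

116/15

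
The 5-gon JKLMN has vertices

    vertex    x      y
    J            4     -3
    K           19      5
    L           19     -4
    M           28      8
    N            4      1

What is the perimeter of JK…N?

70

|JK| = √((15)² + (8)²) = √289 = 17
|KL| = √((0)² + (-9)²) = √81 = 9
|LM| = √((9)² + (12)²) = √225 = 15
|MN| = √((-24)² + (-7)²) = √625 = 25
|NJ| = √((0)² + (-4)²) = √16 = 4
Perimeter = 17 + 9 + 15 + 25 + 4 = 70.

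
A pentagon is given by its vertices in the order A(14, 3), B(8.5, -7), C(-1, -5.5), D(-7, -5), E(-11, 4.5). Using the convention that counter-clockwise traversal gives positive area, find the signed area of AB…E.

Cross-terms: -123.5, -53.75, -33.5, -86.5, -96  ⇒  Σ = -393.25
Signed area = Σ/2 = -196.625 (negative ⇒ clockwise traversal).

-196.625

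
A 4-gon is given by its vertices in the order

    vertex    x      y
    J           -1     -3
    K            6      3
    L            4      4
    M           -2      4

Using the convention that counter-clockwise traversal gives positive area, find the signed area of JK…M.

Σ = (15) + (12) + (24) + (10) = 61
Signed area = Σ/2 = 30.5 (positive ⇒ counter-clockwise traversal).

30.5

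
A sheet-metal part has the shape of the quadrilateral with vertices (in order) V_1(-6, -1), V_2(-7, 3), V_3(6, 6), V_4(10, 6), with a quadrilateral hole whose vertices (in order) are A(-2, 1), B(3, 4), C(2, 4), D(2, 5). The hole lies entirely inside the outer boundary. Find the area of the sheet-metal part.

Outer boundary:
Apply the shoelace (surveyor's) formula: 2A = Σ (x_i·y_{i+1} − x_{i+1}·y_i), indices taken mod 4.
Σ = (-25) + (-60) + (-24) + (26) = -83
Area = |Σ|/2 = 41.5.
Hole:
Apply the surveyor's formula: 2A = Σ (x_i·y_{i+1} − x_{i+1}·y_i), indices taken mod 4.
Σ = (-11) + (4) + (2) + (12) = 7
Area = |Σ|/2 = 3.5.
Net area = 41.5 − 3.5 = 38.

38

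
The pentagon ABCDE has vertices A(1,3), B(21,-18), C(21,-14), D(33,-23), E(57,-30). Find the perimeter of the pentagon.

138

|AB| = √((20)² + (-21)²) = √841 = 29
|BC| = √((0)² + (4)²) = √16 = 4
|CD| = √((12)² + (-9)²) = √225 = 15
|DE| = √((24)² + (-7)²) = √625 = 25
|EA| = √((-56)² + (33)²) = √4225 = 65
Perimeter = 29 + 4 + 15 + 25 + 65 = 138.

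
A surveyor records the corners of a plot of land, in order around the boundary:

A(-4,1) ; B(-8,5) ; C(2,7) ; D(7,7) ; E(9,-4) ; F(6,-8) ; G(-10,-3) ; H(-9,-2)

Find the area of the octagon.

Apply the surveyor's formula: 2A = Σ (x_i·y_{i+1} − x_{i+1}·y_i), indices taken mod 8.
Cross-terms: -12, -66, -35, -91, -48, -98, -7, -17  ⇒  Σ = -374
Area = |Σ|/2 = 187.

187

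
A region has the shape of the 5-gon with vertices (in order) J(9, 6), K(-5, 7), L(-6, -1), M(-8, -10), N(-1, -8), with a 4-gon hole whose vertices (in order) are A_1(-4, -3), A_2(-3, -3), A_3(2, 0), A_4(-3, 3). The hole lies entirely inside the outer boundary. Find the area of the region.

138

Outer boundary:
Cross-terms: 93, 47, 52, 54, 66  ⇒  Σ = 312
Area = |Σ|/2 = 156.
Hole:
Σ = (3) + (6) + (6) + (21) = 36
Area = |Σ|/2 = 18.
Net area = 156 − 18 = 138.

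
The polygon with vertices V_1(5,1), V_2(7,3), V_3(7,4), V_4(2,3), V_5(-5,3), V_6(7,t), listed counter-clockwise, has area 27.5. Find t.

Write out the shoelace sum; only the two edges meeting at V_6 involve t:
2·Area = [((-5)·t − 7·3) + (7·1 − 5·t)] + 49
       = -10·t + 35 = 55
⇒ t = -2.

-2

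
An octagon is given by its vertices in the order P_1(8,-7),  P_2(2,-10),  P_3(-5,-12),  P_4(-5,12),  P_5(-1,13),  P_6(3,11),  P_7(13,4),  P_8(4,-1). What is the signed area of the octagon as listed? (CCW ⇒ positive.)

-271.5

Apply the shoelace (surveyor's) formula: 2A = Σ (x_i·y_{i+1} − x_{i+1}·y_i), indices taken mod 8.
Cross-terms: -66, -74, -120, -53, -50, -131, -29, -20  ⇒  Σ = -543
Signed area = Σ/2 = -271.5 (negative ⇒ clockwise traversal).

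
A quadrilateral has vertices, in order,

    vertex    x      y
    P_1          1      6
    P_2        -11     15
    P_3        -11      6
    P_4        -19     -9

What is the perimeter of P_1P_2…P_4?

66

|P_1P_2| = √((-12)² + (9)²) = √225 = 15
|P_2P_3| = √((0)² + (-9)²) = √81 = 9
|P_3P_4| = √((-8)² + (-15)²) = √289 = 17
|P_4P_1| = √((20)² + (15)²) = √625 = 25
Perimeter = 15 + 9 + 17 + 25 = 66.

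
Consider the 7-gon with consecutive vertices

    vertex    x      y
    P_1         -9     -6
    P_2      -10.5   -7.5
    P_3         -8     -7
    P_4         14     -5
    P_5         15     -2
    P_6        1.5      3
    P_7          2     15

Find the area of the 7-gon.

195.25

Apply the shoelace (surveyor's) formula: 2A = Σ (x_i·y_{i+1} − x_{i+1}·y_i), indices taken mod 7.
Σ = (4.5) + (13.5) + (138) + (47) + (48) + (16.5) + (123) = 390.5
Area = |Σ|/2 = 195.25.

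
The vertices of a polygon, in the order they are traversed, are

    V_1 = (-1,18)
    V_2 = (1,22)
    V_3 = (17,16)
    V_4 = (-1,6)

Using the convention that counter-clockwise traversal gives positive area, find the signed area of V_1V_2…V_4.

-146

Apply the shoelace (surveyor's) formula: 2A = Σ (x_i·y_{i+1} − x_{i+1}·y_i), indices taken mod 4.
Cross-terms: -40, -358, 118, -12  ⇒  Σ = -292
Signed area = Σ/2 = -146 (negative ⇒ clockwise traversal).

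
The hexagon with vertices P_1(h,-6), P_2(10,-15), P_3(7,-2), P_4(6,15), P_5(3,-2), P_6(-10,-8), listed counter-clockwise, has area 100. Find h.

Write out the shoelace sum; only the two edges meeting at P_1 involve h:
2·Area = [((-10)·(-6) − h·(-8)) + (h·(-15) − 10·(-6))] + 101
       = -7·h + 221 = 200
⇒ h = 3.

3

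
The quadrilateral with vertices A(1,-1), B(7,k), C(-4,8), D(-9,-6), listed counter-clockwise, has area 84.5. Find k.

Write out the shoelace sum; only the two edges meeting at B involve k:
2·Area = [(1·k − 7·(-1)) + (7·8 − (-4)·k)] + 111
       = 5·k + 174 = 169
⇒ k = -1.

-1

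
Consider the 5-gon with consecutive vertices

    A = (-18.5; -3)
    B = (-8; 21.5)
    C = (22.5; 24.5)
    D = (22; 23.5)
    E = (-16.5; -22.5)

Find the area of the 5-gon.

792.875

A→B: (-18.5)(21.5) − (-8)(-3) = -421.75
B→C: (-8)(24.5) − (22.5)(21.5) = -679.75
C→D: (22.5)(23.5) − (22)(24.5) = -10.25
D→E: (22)(-22.5) − (-16.5)(23.5) = -107.25
E→A: (-16.5)(-3) − (-18.5)(-22.5) = -366.75
Σ = -1585.75
Area = |Σ|/2 = 792.875.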